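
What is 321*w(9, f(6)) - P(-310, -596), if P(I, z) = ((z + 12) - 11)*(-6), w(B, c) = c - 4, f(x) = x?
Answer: -2928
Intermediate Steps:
w(B, c) = -4 + c
P(I, z) = -6 - 6*z (P(I, z) = ((12 + z) - 11)*(-6) = (1 + z)*(-6) = -6 - 6*z)
321*w(9, f(6)) - P(-310, -596) = 321*(-4 + 6) - (-6 - 6*(-596)) = 321*2 - (-6 + 3576) = 642 - 1*3570 = 642 - 3570 = -2928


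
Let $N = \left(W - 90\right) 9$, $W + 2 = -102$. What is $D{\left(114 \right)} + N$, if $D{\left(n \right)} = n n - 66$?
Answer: $11184$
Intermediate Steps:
$W = -104$ ($W = -2 - 102 = -104$)
$N = -1746$ ($N = \left(-104 - 90\right) 9 = \left(-194\right) 9 = -1746$)
$D{\left(n \right)} = -66 + n^{2}$ ($D{\left(n \right)} = n^{2} - 66 = -66 + n^{2}$)
$D{\left(114 \right)} + N = \left(-66 + 114^{2}\right) - 1746 = \left(-66 + 12996\right) - 1746 = 12930 - 1746 = 11184$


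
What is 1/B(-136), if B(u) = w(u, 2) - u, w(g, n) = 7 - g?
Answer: 1/279 ≈ 0.0035842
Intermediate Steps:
B(u) = 7 - 2*u (B(u) = (7 - u) - u = 7 - 2*u)
1/B(-136) = 1/(7 - 2*(-136)) = 1/(7 + 272) = 1/279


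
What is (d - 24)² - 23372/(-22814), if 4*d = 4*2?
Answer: 5532674/11407 ≈ 485.02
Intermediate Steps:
d = 2 (d = (4*2)/4 = (¼)*8 = 2)
(d - 24)² - 23372/(-22814) = (2 - 24)² - 23372/(-22814) = (-22)² - 23372*(-1/22814) = 484 + 11686/11407 = 5532674/11407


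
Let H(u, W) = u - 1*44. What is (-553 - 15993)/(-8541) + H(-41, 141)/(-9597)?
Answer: 53172649/27322659 ≈ 1.9461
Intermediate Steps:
H(u, W) = -44 + u (H(u, W) = u - 44 = -44 + u)
(-553 - 15993)/(-8541) + H(-41, 141)/(-9597) = (-553 - 15993)/(-8541) + (-44 - 41)/(-9597) = -16546*(-1/8541) - 85*(-1/9597) = 16546/8541 + 85/9597 = 53172649/27322659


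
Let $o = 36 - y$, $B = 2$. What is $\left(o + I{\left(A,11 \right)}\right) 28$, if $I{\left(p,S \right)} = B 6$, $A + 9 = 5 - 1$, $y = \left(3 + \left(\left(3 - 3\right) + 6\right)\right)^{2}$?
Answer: $-924$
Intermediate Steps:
$y = 81$ ($y = \left(3 + \left(0 + 6\right)\right)^{2} = \left(3 + 6\right)^{2} = 9^{2} = 81$)
$o = -45$ ($o = 36 - 81 = -45$)
$A = -5$ ($A = -9 + \left(5 - 1\right) = -9 + 4 = -5$)
$I{\left(p,S \right)} = 12$ ($I{\left(p,S \right)} = 2 \cdot 6 = 12$)
$\left(o + I{\left(A,11 \right)}\right) 28 = \left(-45 + 12\right) 28 = \left(-33\right) 28 = -924$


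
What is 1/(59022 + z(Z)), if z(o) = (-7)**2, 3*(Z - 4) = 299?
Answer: 1/59071 ≈ 1.6929e-5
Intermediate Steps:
Z = 311/3 (Z = 4 + (1/3)*299 = 4 + 299/3 = 311/3 ≈ 103.67)
z(o) = 49
1/(59022 + z(Z)) = 1/(59022 + 49) = 1/59071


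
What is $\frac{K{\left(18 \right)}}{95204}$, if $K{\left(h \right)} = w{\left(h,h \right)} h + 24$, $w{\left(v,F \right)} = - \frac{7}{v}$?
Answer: $\frac{17}{95204} \approx 0.00017856$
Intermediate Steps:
$K{\left(h \right)} = 17$ ($K{\left(h \right)} = - \frac{7}{h} h + 24 = -7 + 24 = 17$)
$\frac{K{\left(18 \right)}}{95204} = \frac{17}{95204}$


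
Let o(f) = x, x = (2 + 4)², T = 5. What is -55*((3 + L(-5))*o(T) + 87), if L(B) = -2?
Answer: -6765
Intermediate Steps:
x = 36 (x = 6² = 36)
o(f) = 36
-55*((3 + L(-5))*o(T) + 87) = -55*((3 - 2)*36 + 87) = -55*(1*36 + 87) = -55*(36 + 87) = -55*123 = -6765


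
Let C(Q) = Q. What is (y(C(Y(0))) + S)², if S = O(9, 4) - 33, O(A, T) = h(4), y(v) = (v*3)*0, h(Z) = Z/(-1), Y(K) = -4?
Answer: 1369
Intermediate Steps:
h(Z) = -Z (h(Z) = Z*(-1) = -Z)
y(v) = 0 (y(v) = (3*v)*0 = 0)
O(A, T) = -4 (O(A, T) = -1*4 = -4)
S = -37 (S = -4 - 33 = -37)
(y(C(Y(0))) + S)² = (0 - 37)² = (-37)² = 1369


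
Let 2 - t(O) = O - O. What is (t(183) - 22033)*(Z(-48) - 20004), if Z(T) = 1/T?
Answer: 21154011983/48 ≈ 4.4071e+8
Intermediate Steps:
t(O) = 2 (t(O) = 2 - (O - O) = 2 - 1*0 = 2 + 0 = 2)
(t(183) - 22033)*(Z(-48) - 20004) = (2 - 22033)*(1/(-48) - 20004) = -22031*(-1/48 - 20004) = -22031*(-960193/48) = 21154011983/48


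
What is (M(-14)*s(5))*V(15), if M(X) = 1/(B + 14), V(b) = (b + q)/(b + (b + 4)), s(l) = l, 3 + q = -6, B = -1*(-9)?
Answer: 15/391 ≈ 0.038363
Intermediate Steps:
B = 9
q = -9 (q = -3 - 6 = -9)
V(b) = (-9 + b)/(4 + 2*b) (V(b) = (b - 9)/(b + (b + 4)) = (-9 + b)/(b + (4 + b)) = (-9 + b)/(4 + 2*b))
M(X) = 1/23 (M(X) = 1/(9 + 14) = 1/23)
(M(-14)*s(5))*V(15) = ((1/23)*5)*((-9 + 15)/(2*(2 + 15))) = 5*((1/2)*6/17)/23 = 5*((1/2)*(1/17)*6)/23 = (5/23)*(3/17) = 15/391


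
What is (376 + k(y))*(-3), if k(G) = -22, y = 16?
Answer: -1062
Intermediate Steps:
(376 + k(y))*(-3) = (376 - 22)*(-3) = 354*(-3) = -1062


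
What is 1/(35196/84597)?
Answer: 28199/11732 ≈ 2.4036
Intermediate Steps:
1/(35196/84597) = 1/(35196*(1/84597)) = 1/(11732/28199) = 28199/11732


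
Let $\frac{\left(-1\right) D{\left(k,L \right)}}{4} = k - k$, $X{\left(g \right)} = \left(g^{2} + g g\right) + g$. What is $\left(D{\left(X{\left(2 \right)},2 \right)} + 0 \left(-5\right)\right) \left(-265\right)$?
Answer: $0$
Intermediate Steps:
$X{\left(g \right)} = g + 2 g^{2}$ ($X{\left(g \right)} = \left(g^{2} + g^{2}\right) + g = 2 g^{2} + g = g + 2 g^{2}$)
$D{\left(k,L \right)} = 0$ ($D{\left(k,L \right)} = - 4 \left(k - k\right) = \left(-4\right) 0 = 0$)
$\left(D{\left(X{\left(2 \right)},2 \right)} + 0 \left(-5\right)\right) \left(-265\right) = \left(0 + 0 \left(-5\right)\right) \left(-265\right) = \left(0 + 0\right) \left(-265\right) = 0 \left(-265\right) = 0$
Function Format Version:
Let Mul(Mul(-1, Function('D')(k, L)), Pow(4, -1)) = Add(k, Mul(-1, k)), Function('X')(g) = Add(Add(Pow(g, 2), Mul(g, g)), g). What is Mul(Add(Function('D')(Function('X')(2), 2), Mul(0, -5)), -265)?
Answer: 0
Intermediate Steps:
Function('X')(g) = Add(g, Mul(2, Pow(g, 2))) (Function('X')(g) = Add(Add(Pow(g, 2), Pow(g, 2)), g) = Add(Mul(2, Pow(g, 2)), g) = Add(g, Mul(2, Pow(g, 2))))
Function('D')(k, L) = 0 (Function('D')(k, L) = Mul(-4, Add(k, Mul(-1, k))) = Mul(-4, 0) = 0)
Mul(Add(Function('D')(Function('X')(2), 2), Mul(0, -5)), -265) = Mul(Add(0, Mul(0, -5)), -265) = Mul(Add(0, 0), -265) = Mul(0, -265) = 0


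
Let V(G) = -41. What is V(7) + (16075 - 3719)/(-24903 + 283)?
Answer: -255444/6155 ≈ -41.502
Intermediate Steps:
V(7) + (16075 - 3719)/(-24903 + 283) = -41 + (16075 - 3719)/(-24903 + 283) = -41 + 12356/(-24620) = -41 + 12356*(-1/24620) = -41 - 3089/6155 = -255444/6155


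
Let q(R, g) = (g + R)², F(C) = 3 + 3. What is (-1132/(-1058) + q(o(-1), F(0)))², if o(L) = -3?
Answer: 28376929/279841 ≈ 101.40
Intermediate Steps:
F(C) = 6
q(R, g) = (R + g)²
(-1132/(-1058) + q(o(-1), F(0)))² = (-1132/(-1058) + (-3 + 6)²)² = (-1132*(-1/1058) + 3²)² = (566/529 + 9)² = (5327/529)² = 28376929/279841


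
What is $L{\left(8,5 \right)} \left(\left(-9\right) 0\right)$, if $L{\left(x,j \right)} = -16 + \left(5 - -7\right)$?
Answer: $0$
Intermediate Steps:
$L{\left(x,j \right)} = -4$ ($L{\left(x,j \right)} = -16 + \left(5 + 7\right) = -16 + 12 = -4$)
$L{\left(8,5 \right)} \left(\left(-9\right) 0\right) = - 4 \left(\left(-9\right) 0\right) = \left(-4\right) 0 = 0$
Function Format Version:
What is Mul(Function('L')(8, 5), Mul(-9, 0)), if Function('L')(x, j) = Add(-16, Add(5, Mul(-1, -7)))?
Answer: 0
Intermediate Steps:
Function('L')(x, j) = -4 (Function('L')(x, j) = Add(-16, Add(5, 7)) = Add(-16, 12) = -4)
Mul(Function('L')(8, 5), Mul(-9, 0)) = Mul(-4, Mul(-9, 0)) = Mul(-4, 0) = 0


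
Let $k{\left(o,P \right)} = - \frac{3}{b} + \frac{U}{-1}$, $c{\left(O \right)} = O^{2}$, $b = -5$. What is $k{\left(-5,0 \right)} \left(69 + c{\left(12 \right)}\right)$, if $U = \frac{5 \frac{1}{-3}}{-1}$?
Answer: $- \frac{1136}{5} \approx -227.2$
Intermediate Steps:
$U = \frac{5}{3}$ ($U = 5 \left(- \frac{1}{3}\right) \left(-1\right) = \left(- \frac{5}{3}\right) \left(-1\right) = \frac{5}{3} \approx 1.6667$)
$k{\left(o,P \right)} = - \frac{16}{15}$ ($k{\left(o,P \right)} = - \frac{3}{-5} + \frac{5}{3 \left(-1\right)} = \left(-3\right) \left(- \frac{1}{5}\right) + \frac{5}{3} \left(-1\right) = \frac{3}{5} - \frac{5}{3} = - \frac{16}{15}$)
$k{\left(-5,0 \right)} \left(69 + c{\left(12 \right)}\right) = - \frac{16 \left(69 + 12^{2}\right)}{15} = - \frac{16 \left(69 + 144\right)}{15} = \left(- \frac{16}{15}\right) 213 = - \frac{1136}{5}$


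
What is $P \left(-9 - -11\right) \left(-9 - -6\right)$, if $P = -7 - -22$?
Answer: $-90$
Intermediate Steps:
$P = 15$ ($P = -7 + 22 = 15$)
$P \left(-9 - -11\right) \left(-9 - -6\right) = 15 \left(-9 - -11\right) \left(-9 - -6\right) = 15 \left(-9 + 11\right) \left(-9 + 6\right) = 15 \cdot 2 \left(-3\right) = 30 \left(-3\right) = -90$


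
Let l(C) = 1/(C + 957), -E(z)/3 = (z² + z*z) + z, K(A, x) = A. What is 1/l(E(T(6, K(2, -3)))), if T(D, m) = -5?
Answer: 822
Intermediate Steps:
E(z) = -6*z² - 3*z (E(z) = -3*((z² + z*z) + z) = -3*((z² + z²) + z) = -3*(2*z² + z) = -3*(z + 2*z²) = -6*z² - 3*z)
l(C) = 1/(957 + C)
1/l(E(T(6, K(2, -3)))) = 1/(1/(957 - 3*(-5)*(1 + 2*(-5)))) = 1/(1/(957 - 3*(-5)*(1 - 10))) = 1/(1/(957 - 3*(-5)*(-9))) = 1/(1/(957 - 135)) = 1/(1/822) = 822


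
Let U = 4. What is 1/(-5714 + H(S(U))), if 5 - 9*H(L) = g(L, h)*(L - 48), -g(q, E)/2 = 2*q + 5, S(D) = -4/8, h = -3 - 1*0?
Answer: -9/51809 ≈ -0.00017371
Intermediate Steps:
h = -3 (h = -3 + 0 = -3)
S(D) = -½ (S(D) = -4*⅛ = -½)
g(q, E) = -10 - 4*q (g(q, E) = -2*(2*q + 5) = -2*(5 + 2*q) = -10 - 4*q)
H(L) = 5/9 - (-48 + L)*(-10 - 4*L)/9 (H(L) = 5/9 - (-10 - 4*L)*(L - 48)/9 = 5/9 - (-10 - 4*L)*(-48 + L)/9 = 5/9 - (-48 + L)*(-10 - 4*L)/9)
1/(-5714 + H(S(U))) = 1/(-5714 + (-475/9 - 182/9*(-½) + 4*(-½)²/9)) = 1/(-5714 + (-475/9 + 91/9 + (4/9)*(¼))) = 1/(-5714 + (-475/9 + 91/9 + ⅑)) = 1/(-5714 - 383/9) = 1/(-51809/9) = -9/51809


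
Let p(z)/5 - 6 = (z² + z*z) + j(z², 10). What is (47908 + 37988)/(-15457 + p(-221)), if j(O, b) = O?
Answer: 21474/179297 ≈ 0.11977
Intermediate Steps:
p(z) = 30 + 15*z² (p(z) = 30 + 5*((z² + z*z) + z²) = 30 + 5*((z² + z²) + z²) = 30 + 5*(2*z² + z²) = 30 + 5*(3*z²) = 30 + 15*z²)
(47908 + 37988)/(-15457 + p(-221)) = (47908 + 37988)/(-15457 + (30 + 15*(-221)²)) = 85896/(-15457 + (30 + 15*48841)) = 85896/(-15457 + (30 + 732615)) = 85896/(-15457 + 732645) = 85896/717188 = 85896*(1/717188) = 21474/179297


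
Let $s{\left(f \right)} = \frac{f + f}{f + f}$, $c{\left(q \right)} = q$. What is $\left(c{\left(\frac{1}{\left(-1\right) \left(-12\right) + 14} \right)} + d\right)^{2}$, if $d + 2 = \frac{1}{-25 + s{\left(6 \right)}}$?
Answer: $\frac{390625}{97344} \approx 4.0128$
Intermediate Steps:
$s{\left(f \right)} = 1$ ($s{\left(f \right)} = \frac{2 f}{2 f} = 2 f \frac{1}{2 f} = 1$)
$d = - \frac{49}{24}$ ($d = -2 + \frac{1}{-25 + 1} = -2 + \frac{1}{-24} = -2 - \frac{1}{24} = - \frac{49}{24} \approx -2.0417$)
$\left(c{\left(\frac{1}{\left(-1\right) \left(-12\right) + 14} \right)} + d\right)^{2} = \left(\frac{1}{\left(-1\right) \left(-12\right) + 14} - \frac{49}{24}\right)^{2} = \left(\frac{1}{12 + 14} - \frac{49}{24}\right)^{2} = \left(\frac{1}{26} - \frac{49}{24}\right)^{2} = \left(- \frac{625}{312}\right)^{2} = \frac{390625}{97344}$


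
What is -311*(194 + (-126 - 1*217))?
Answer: 46339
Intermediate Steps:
-311*(194 + (-126 - 1*217)) = -311*(194 + (-126 - 217)) = -311*(194 - 343) = -311*(-149) = 46339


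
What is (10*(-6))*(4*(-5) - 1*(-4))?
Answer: 960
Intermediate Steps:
(10*(-6))*(4*(-5) - 1*(-4)) = -60*(-20 + 4) = -60*(-16) = 960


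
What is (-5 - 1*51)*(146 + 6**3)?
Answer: -20272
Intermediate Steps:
(-5 - 1*51)*(146 + 6**3) = (-5 - 51)*(146 + 216) = -56*362 = -20272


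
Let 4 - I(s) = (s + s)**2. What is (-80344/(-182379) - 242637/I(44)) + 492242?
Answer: 77211145170367/156845940 ≈ 4.9227e+5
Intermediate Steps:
I(s) = 4 - 4*s**2 (I(s) = 4 - (s + s)**2 = 4 - (2*s)**2 = 4 - 4*s**2)
(-80344/(-182379) - 242637/I(44)) + 492242 = (-80344/(-182379) - 242637/(4 - 4*44**2)) + 492242 = (-80344*(-1/182379) - 242637/(4 - 4*1936)) + 492242 = (80344/182379 - 242637/(4 - 7744)) + 492242 = (80344/182379 - 242637/(-7740)) + 492242 = (80344/182379 - 242637*(-1/7740)) + 492242 = (80344/182379 + 80879/2580) + 492242 = 4985972887/156845940 + 492242 = 77211145170367/156845940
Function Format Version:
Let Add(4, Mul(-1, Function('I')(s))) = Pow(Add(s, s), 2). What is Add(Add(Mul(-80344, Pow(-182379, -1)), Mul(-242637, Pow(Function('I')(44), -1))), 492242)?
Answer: Rational(77211145170367, 156845940) ≈ 4.9227e+5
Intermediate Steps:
Function('I')(s) = Add(4, Mul(-4, Pow(s, 2))) (Function('I')(s) = Add(4, Mul(-1, Pow(Add(s, s), 2))) = Add(4, Mul(-1, Pow(Mul(2, s), 2))) = Add(4, Mul(-1, Mul(4, Pow(s, 2)))) = Add(4, Mul(-4, Pow(s, 2))))
Add(Add(Mul(-80344, Pow(-182379, -1)), Mul(-242637, Pow(Function('I')(44), -1))), 492242) = Add(Add(Mul(-80344, Pow(-182379, -1)), Mul(-242637, Pow(Add(4, Mul(-4, Pow(44, 2))), -1))), 492242) = Add(Add(Mul(-80344, Rational(-1, 182379)), Mul(-242637, Pow(Add(4, Mul(-4, 1936)), -1))), 492242) = Add(Add(Rational(80344, 182379), Mul(-242637, Pow(Add(4, -7744), -1))), 492242) = Add(Add(Rational(80344, 182379), Mul(-242637, Pow(-7740, -1))), 492242) = Add(Add(Rational(80344, 182379), Mul(-242637, Rational(-1, 7740))), 492242) = Add(Add(Rational(80344, 182379), Rational(80879, 2580)), 492242) = Add(Rational(4985972887, 156845940), 492242) = Rational(77211145170367, 156845940)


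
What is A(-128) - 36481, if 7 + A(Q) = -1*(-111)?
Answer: -36377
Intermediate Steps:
A(Q) = 104 (A(Q) = -7 - 1*(-111) = -7 + 111 = 104)
A(-128) - 36481 = 104 - 36481 = -36377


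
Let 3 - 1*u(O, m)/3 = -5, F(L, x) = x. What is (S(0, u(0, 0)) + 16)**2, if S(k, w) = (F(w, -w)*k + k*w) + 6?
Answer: 484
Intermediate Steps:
u(O, m) = 24 (u(O, m) = 9 - 3*(-5) = 9 + 15 = 24)
S(k, w) = 6 (S(k, w) = ((-w)*k + k*w) + 6 = (-k*w + k*w) + 6 = 0 + 6 = 6)
(S(0, u(0, 0)) + 16)**2 = (6 + 16)**2 = 22**2 = 484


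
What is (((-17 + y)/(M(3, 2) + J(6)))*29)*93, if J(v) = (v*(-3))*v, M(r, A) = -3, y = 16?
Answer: 899/37 ≈ 24.297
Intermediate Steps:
J(v) = -3*v**2 (J(v) = (-3*v)*v = -3*v**2)
(((-17 + y)/(M(3, 2) + J(6)))*29)*93 = (((-17 + 16)/(-3 - 3*6**2))*29)*93 = (-1/(-3 - 3*36)*29)*93 = (-1/(-3 - 108)*29)*93 = (-1/(-111)*29)*93 = (-1*(-1/111)*29)*93 = ((1/111)*29)*93 = (29/111)*93 = 899/37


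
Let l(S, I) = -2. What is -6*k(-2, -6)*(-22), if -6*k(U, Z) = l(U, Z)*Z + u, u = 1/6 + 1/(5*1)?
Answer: -4081/15 ≈ -272.07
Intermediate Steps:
u = 11/30 (u = 1*(⅙) + (⅕)*1 = ⅙ + ⅕ = 11/30 ≈ 0.36667)
k(U, Z) = -11/180 + Z/3 (k(U, Z) = -(-2*Z + 11/30)/6 = -(11/30 - 2*Z)/6 = -11/180 + Z/3)
-6*k(-2, -6)*(-22) = -6*(-11/180 + (⅓)*(-6))*(-22) = -6*(-11/180 - 2)*(-22) = -6*(-371/180)*(-22) = (371/30)*(-22) = -4081/15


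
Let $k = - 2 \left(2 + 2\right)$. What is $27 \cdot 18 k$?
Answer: $-3888$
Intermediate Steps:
$k = -8$ ($k = \left(-2\right) 4 = -8$)
$27 \cdot 18 k = 27 \cdot 18 \left(-8\right) = 486 \left(-8\right) = -3888$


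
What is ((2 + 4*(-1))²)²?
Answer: 16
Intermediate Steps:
((2 + 4*(-1))²)² = ((2 - 4)²)² = ((-2)²)² = 4² = 16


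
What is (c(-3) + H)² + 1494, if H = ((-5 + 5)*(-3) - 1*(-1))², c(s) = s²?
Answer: 1594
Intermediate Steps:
H = 1 (H = (0*(-3) + 1)² = (0 + 1)² = 1² = 1)
(c(-3) + H)² + 1494 = ((-3)² + 1)² + 1494 = (9 + 1)² + 1494 = 10² + 1494 = 100 + 1494 = 1594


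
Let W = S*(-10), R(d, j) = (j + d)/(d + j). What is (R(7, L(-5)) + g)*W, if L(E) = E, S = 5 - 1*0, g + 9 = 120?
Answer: -5600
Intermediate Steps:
g = 111 (g = -9 + 120 = 111)
S = 5 (S = 5 + 0 = 5)
R(d, j) = 1 (R(d, j) = (d + j)/(d + j) = 1)
W = -50 (W = 5*(-10) = -50)
(R(7, L(-5)) + g)*W = (1 + 111)*(-50) = 112*(-50) = -5600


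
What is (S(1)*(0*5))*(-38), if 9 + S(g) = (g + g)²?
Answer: 0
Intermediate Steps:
S(g) = -9 + 4*g² (S(g) = -9 + (g + g)² = -9 + (2*g)² = -9 + 4*g²)
(S(1)*(0*5))*(-38) = ((-9 + 4*1²)*(0*5))*(-38) = ((-9 + 4*1)*0)*(-38) = ((-9 + 4)*0)*(-38) = -5*0*(-38) = 0*(-38) = 0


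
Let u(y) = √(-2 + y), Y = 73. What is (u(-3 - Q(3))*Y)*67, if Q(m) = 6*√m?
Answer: 4891*√(-5 - 6*√3) ≈ 19189.0*I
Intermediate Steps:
(u(-3 - Q(3))*Y)*67 = (√(-2 + (-3 - 6*√3))*73)*67 = (√(-5 - 6*√3)*73)*67 = (73*√(-5 - 6*√3))*67 = 4891*√(-5 - 6*√3)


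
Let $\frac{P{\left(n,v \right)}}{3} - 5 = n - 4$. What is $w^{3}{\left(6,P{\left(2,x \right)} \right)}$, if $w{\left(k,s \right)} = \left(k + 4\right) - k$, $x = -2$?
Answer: $64$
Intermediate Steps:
$P{\left(n,v \right)} = 3 + 3 n$ ($P{\left(n,v \right)} = 15 + 3 \left(n - 4\right) = 15 + 3 \left(-4 + n\right) = 15 + \left(-12 + 3 n\right) = 3 + 3 n$)
$w{\left(k,s \right)} = 4$ ($w{\left(k,s \right)} = \left(4 + k\right) - k = 4$)
$w^{3}{\left(6,P{\left(2,x \right)} \right)} = 4^{3} = 64$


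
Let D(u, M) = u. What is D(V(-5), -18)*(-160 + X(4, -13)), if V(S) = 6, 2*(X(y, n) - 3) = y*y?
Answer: -894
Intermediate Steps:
X(y, n) = 3 + y**2/2 (X(y, n) = 3 + (y*y)/2 = 3 + y**2/2)
D(V(-5), -18)*(-160 + X(4, -13)) = 6*(-160 + (3 + (1/2)*4**2)) = 6*(-160 + (3 + (1/2)*16)) = 6*(-160 + (3 + 8)) = 6*(-160 + 11) = 6*(-149) = -894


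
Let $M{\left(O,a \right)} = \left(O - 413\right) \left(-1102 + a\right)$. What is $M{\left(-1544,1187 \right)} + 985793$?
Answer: $819448$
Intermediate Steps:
$M{\left(O,a \right)} = \left(-1102 + a\right) \left(-413 + O\right)$ ($M{\left(O,a \right)} = \left(-413 + O\right) \left(-1102 + a\right) = \left(-1102 + a\right) \left(-413 + O\right)$)
$M{\left(-1544,1187 \right)} + 985793 = \left(455126 - -1701488 - 490231 - 1832728\right) + 985793 = \left(455126 + 1701488 - 490231 - 1832728\right) + 985793 = -166345 + 985793 = 819448$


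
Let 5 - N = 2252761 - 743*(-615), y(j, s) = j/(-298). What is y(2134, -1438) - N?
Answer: 403744382/149 ≈ 2.7097e+6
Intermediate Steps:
y(j, s) = -j/298 (y(j, s) = j*(-1/298) = -j/298)
N = -2709701 (N = 5 - (2252761 - 743*(-615)) = 5 - (2252761 - 1*(-456945)) = 5 - (2252761 + 456945) = 5 - 1*2709706 = 5 - 2709706 = -2709701)
y(2134, -1438) - N = -1/298*2134 - 1*(-2709701) = -1067/149 + 2709701 = 403744382/149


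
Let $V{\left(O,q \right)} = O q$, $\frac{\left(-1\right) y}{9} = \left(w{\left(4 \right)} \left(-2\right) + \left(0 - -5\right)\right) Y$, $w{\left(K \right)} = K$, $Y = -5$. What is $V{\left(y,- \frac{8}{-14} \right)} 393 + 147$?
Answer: $- \frac{211191}{7} \approx -30170.0$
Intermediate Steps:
$y = -135$ ($y = - 9 \left(4 \left(-2\right) + \left(0 - -5\right)\right) \left(-5\right) = - 9 \left(-8 + \left(0 + 5\right)\right) \left(-5\right) = - 9 \left(-8 + 5\right) \left(-5\right) = - 9 \left(\left(-3\right) \left(-5\right)\right) = \left(-9\right) 15 = -135$)
$V{\left(y,- \frac{8}{-14} \right)} 393 + 147 = - 135 \left(- \frac{8}{-14}\right) 393 + 147 = - 135 \left(\left(-8\right) \left(- \frac{1}{14}\right)\right) 393 + 147 = \left(-135\right) \frac{4}{7} \cdot 393 + 147 = \left(- \frac{540}{7}\right) 393 + 147 = - \frac{212220}{7} + 147 = - \frac{211191}{7}$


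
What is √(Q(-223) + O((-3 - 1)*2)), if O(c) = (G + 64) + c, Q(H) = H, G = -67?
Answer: 3*I*√26 ≈ 15.297*I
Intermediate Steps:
O(c) = -3 + c (O(c) = (-67 + 64) + c = -3 + c)
√(Q(-223) + O((-3 - 1)*2)) = √(-223 + (-3 + (-3 - 1)*2)) = √(-223 + (-3 - 4*2)) = √(-223 + (-3 - 8)) = √(-223 - 11) = √(-234) = 3*I*√26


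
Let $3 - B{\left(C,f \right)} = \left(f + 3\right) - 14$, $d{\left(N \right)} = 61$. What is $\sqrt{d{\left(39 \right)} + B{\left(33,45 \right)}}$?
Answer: $\sqrt{30} \approx 5.4772$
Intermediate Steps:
$B{\left(C,f \right)} = 14 - f$ ($B{\left(C,f \right)} = 3 - \left(\left(f + 3\right) - 14\right) = 3 - \left(\left(3 + f\right) - 14\right) = 3 - \left(-11 + f\right) = 14 - f$)
$\sqrt{d{\left(39 \right)} + B{\left(33,45 \right)}} = \sqrt{61 + \left(14 - 45\right)} = \sqrt{61 - 31} = \sqrt{30}$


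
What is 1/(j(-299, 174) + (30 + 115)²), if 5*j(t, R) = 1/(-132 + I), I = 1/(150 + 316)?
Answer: 307555/6466343409 ≈ 4.7562e-5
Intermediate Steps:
I = 1/466 ≈ 0.0021459
j(t, R) = -466/307555 (j(t, R) = 1/(5*(-132 + 1/466)) = 1/(5*(-61511/466)) = (⅕)*(-466/61511) = -466/307555)
1/(j(-299, 174) + (30 + 115)²) = 1/(-466/307555 + (30 + 115)²) = 1/(-466/307555 + 145²) = 1/(-466/307555 + 21025) = 1/(6466343409/307555) = 307555/6466343409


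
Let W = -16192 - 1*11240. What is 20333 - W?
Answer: 47765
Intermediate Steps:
W = -27432 (W = -16192 - 11240 = -27432)
20333 - W = 20333 - 1*(-27432) = 20333 + 27432 = 47765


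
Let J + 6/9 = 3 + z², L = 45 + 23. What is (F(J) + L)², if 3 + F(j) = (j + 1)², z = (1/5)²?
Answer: 71618127561221956/12359619140625 ≈ 5794.5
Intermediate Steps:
L = 68
z = 1/25 (z = (⅕)² = 1/25 ≈ 0.040000)
J = 4378/1875 (J = -⅔ + (3 + (1/25)²) = -⅔ + (3 + 1/625) = -⅔ + 1876/625 = 4378/1875 ≈ 2.3349)
F(j) = -3 + (1 + j)² (F(j) = -3 + (j + 1)² = -3 + (1 + j)²)
(F(J) + L)² = ((-3 + (1 + 4378/1875)²) + 68)² = ((-3 + (6253/1875)²) + 68)² = ((-3 + 39100009/3515625) + 68)² = (28553134/3515625 + 68)² = (267615634/3515625)² = 71618127561221956/12359619140625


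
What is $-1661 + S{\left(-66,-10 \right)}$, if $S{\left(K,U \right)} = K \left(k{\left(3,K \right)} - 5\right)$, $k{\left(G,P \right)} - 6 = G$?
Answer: $-1925$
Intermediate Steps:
$k{\left(G,P \right)} = 6 + G$
$S{\left(K,U \right)} = 4 K$ ($S{\left(K,U \right)} = K \left(\left(6 + 3\right) - 5\right) = K \left(9 - 5\right) = K 4 = 4 K$)
$-1661 + S{\left(-66,-10 \right)} = -1661 + 4 \left(-66\right) = -1661 - 264 = -1925$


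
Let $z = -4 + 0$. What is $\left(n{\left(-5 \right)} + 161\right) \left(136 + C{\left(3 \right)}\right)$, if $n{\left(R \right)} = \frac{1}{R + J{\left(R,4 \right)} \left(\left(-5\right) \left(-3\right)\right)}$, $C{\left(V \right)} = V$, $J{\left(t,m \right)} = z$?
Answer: $\frac{1454496}{65} \approx 22377.0$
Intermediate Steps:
$z = -4$
$J{\left(t,m \right)} = -4$
$n{\left(R \right)} = \frac{1}{-60 + R}$ ($n{\left(R \right)} = \frac{1}{R - 4 \left(\left(-5\right) \left(-3\right)\right)} = \frac{1}{R - 60} = \frac{1}{-60 + R}$)
$\left(n{\left(-5 \right)} + 161\right) \left(136 + C{\left(3 \right)}\right) = \left(\frac{1}{-60 - 5} + 161\right) \left(136 + 3\right) = \left(\frac{1}{-65} + 161\right) 139 = \left(- \frac{1}{65} + 161\right) 139 = \frac{10464}{65} \cdot 139 = \frac{1454496}{65}$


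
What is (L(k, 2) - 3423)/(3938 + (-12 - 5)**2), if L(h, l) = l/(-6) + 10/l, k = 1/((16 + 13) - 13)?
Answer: -10255/12681 ≈ -0.80869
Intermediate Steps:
k = 1/16 (k = 1/(29 - 13) = 1/16 ≈ 0.062500)
L(h, l) = 10/l - l/6 (L(h, l) = l*(-1/6) + 10/l = -l/6 + 10/l = 10/l - l/6)
(L(k, 2) - 3423)/(3938 + (-12 - 5)**2) = ((10/2 - 1/6*2) - 3423)/(3938 + (-12 - 5)**2) = ((10*(1/2) - 1/3) - 3423)/(3938 + (-17)**2) = ((5 - 1/3) - 3423)/(3938 + 289) = (14/3 - 3423)/4227 = -10255/3*1/4227 = -10255/12681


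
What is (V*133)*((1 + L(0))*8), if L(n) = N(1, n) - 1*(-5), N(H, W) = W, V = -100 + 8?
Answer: -587328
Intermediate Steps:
V = -92
L(n) = 5 + n (L(n) = n - 1*(-5) = n + 5 = 5 + n)
(V*133)*((1 + L(0))*8) = (-92*133)*((1 + (5 + 0))*8) = -12236*(1 + 5)*8 = -73416*8 = -12236*48 = -587328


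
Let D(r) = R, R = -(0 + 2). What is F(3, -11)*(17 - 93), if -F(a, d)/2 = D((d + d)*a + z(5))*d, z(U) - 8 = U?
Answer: 3344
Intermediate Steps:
z(U) = 8 + U
R = -2 (R = -1*2 = -2)
D(r) = -2
F(a, d) = 4*d (F(a, d) = -(-4)*d = 4*d)
F(3, -11)*(17 - 93) = (4*(-11))*(17 - 93) = -44*(-76) = 3344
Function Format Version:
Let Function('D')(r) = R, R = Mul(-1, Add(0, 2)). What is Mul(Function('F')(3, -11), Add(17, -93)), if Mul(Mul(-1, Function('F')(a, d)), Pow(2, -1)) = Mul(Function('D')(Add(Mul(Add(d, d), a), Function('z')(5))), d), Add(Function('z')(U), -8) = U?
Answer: 3344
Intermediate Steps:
Function('z')(U) = Add(8, U)
R = -2 (R = Mul(-1, 2) = -2)
Function('D')(r) = -2
Function('F')(a, d) = Mul(4, d) (Function('F')(a, d) = Mul(-2, Mul(-2, d)) = Mul(4, d))
Mul(Function('F')(3, -11), Add(17, -93)) = Mul(Mul(4, -11), Add(17, -93)) = Mul(-44, -76) = 3344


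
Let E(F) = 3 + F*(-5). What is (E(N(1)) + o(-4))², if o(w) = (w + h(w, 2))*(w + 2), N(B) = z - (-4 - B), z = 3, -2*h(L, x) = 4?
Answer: 625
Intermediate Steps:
h(L, x) = -2 (h(L, x) = -½*4 = -2)
N(B) = 7 + B (N(B) = 3 - (-4 - B) = 3 + (4 + B) = 7 + B)
E(F) = 3 - 5*F
o(w) = (-2 + w)*(2 + w) (o(w) = (w - 2)*(w + 2) = (-2 + w)*(2 + w))
(E(N(1)) + o(-4))² = ((3 - 5*(7 + 1)) + (-4 + (-4)²))² = ((3 - 5*8) + (-4 + 16))² = ((3 - 40) + 12)² = (-37 + 12)² = (-25)² = 625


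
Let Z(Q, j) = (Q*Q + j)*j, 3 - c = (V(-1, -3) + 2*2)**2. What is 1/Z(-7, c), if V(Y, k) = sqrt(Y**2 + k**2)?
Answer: -7/666 - 2*sqrt(10)/333 ≈ -0.029503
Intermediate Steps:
c = 3 - (4 + sqrt(10))**2 (c = 3 - (sqrt((-1)**2 + (-3)**2) + 2*2)**2 = 3 - (sqrt(1 + 9) + 4)**2 = 3 - (sqrt(10) + 4)**2 = 3 - (4 + sqrt(10))**2 ≈ -48.298)
Z(Q, j) = j*(j + Q**2) (Z(Q, j) = (Q**2 + j)*j = (j + Q**2)*j = j*(j + Q**2))
1/Z(-7, c) = 1/((3 - (4 + sqrt(10))**2)*((3 - (4 + sqrt(10))**2) + (-7)**2)) = 1/((3 - (4 + sqrt(10))**2)*((3 - (4 + sqrt(10))**2) + 49)) = 1/((3 - (4 + sqrt(10))**2)*(52 - (4 + sqrt(10))**2))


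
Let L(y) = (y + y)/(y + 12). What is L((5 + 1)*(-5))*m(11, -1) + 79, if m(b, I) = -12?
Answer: 39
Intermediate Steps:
L(y) = 2*y/(12 + y) (L(y) = (2*y)/(12 + y) = 2*y/(12 + y))
L((5 + 1)*(-5))*m(11, -1) + 79 = (2*((5 + 1)*(-5))/(12 + (5 + 1)*(-5)))*(-12) + 79 = (2*(6*(-5))/(12 + 6*(-5)))*(-12) + 79 = (2*(-30)/(12 - 30))*(-12) + 79 = (2*(-30)/(-18))*(-12) + 79 = (2*(-30)*(-1/18))*(-12) + 79 = (10/3)*(-12) + 79 = -40 + 79 = 39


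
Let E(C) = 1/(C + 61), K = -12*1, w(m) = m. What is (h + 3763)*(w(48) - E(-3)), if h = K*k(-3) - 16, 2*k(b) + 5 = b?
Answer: 10561485/58 ≈ 1.8209e+5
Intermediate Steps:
k(b) = -5/2 + b/2
K = -12
E(C) = 1/(61 + C)
h = 32 (h = -12*(-5/2 + (½)*(-3)) - 16 = -12*(-5/2 - 3/2) - 16 = -12*(-4) - 16 = 48 - 16 = 32)
(h + 3763)*(w(48) - E(-3)) = (32 + 3763)*(48 - 1/(61 - 3)) = 3795*(48 - 1/58) = 3795*(2783/58) = 10561485/58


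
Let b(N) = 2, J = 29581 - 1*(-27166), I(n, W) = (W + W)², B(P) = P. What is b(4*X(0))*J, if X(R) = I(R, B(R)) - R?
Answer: 113494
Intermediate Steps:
I(n, W) = 4*W² (I(n, W) = (2*W)² = 4*W²)
X(R) = -R + 4*R² (X(R) = 4*R² - R = -R + 4*R²)
J = 56747 (J = 29581 + 27166 = 56747)
b(4*X(0))*J = 2*56747 = 113494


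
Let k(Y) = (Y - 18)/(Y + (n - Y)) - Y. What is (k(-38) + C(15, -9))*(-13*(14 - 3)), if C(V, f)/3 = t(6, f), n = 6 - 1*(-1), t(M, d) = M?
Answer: -6864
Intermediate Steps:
n = 7 (n = 6 + 1 = 7)
C(V, f) = 18 (C(V, f) = 3*6 = 18)
k(Y) = -18/7 - 6*Y/7 (k(Y) = (Y - 18)/(Y + (7 - Y)) - Y = (-18 + Y)/7 - Y = (-18 + Y)*(1/7) - Y = (-18/7 + Y/7) - Y = -18/7 - 6*Y/7)
(k(-38) + C(15, -9))*(-13*(14 - 3)) = ((-18/7 - 6/7*(-38)) + 18)*(-13*(14 - 3)) = ((-18/7 + 228/7) + 18)*(-13*11) = (30 + 18)*(-143) = 48*(-143) = -6864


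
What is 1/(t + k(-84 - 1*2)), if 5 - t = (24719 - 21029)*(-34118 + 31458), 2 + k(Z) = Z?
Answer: 1/9815317 ≈ 1.0188e-7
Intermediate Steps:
k(Z) = -2 + Z
t = 9815405 (t = 5 - (24719 - 21029)*(-34118 + 31458) = 5 - 3690*(-2660) = 5 - 1*(-9815400) = 5 + 9815400 = 9815405)
1/(t + k(-84 - 1*2)) = 1/(9815405 + (-2 + (-84 - 1*2))) = 1/(9815405 + (-2 + (-84 - 2))) = 1/(9815405 + (-2 - 86)) = 1/(9815405 - 88) = 1/9815317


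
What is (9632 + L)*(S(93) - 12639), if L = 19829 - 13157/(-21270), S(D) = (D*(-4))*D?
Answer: -1973316526423/1418 ≈ -1.3916e+9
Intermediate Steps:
S(D) = -4*D**2 (S(D) = (-4*D)*D = -4*D**2)
L = 421775987/21270 (L = 19829 - 13157*(-1)/21270 = 19829 - 1*(-13157/21270) = 19829 + 13157/21270 = 421775987/21270 ≈ 19830.)
(9632 + L)*(S(93) - 12639) = (9632 + 421775987/21270)*(-4*93**2 - 12639) = 626648627*(-4*8649 - 12639)/21270 = 626648627*(-34596 - 12639)/21270 = (626648627/21270)*(-47235) = -1973316526423/1418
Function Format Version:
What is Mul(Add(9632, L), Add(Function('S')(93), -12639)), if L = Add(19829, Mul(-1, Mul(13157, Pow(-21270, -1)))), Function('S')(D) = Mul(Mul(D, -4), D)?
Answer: Rational(-1973316526423, 1418) ≈ -1.3916e+9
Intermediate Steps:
Function('S')(D) = Mul(-4, Pow(D, 2)) (Function('S')(D) = Mul(Mul(-4, D), D) = Mul(-4, Pow(D, 2)))
L = Rational(421775987, 21270) (L = Add(19829, Mul(-1, Mul(13157, Rational(-1, 21270)))) = Add(19829, Mul(-1, Rational(-13157, 21270))) = Add(19829, Rational(13157, 21270)) = Rational(421775987, 21270) ≈ 19830.)
Mul(Add(9632, L), Add(Function('S')(93), -12639)) = Mul(Add(9632, Rational(421775987, 21270)), Add(Mul(-4, Pow(93, 2)), -12639)) = Mul(Rational(626648627, 21270), Add(Mul(-4, 8649), -12639)) = Mul(Rational(626648627, 21270), Add(-34596, -12639)) = Mul(Rational(626648627, 21270), -47235) = Rational(-1973316526423, 1418)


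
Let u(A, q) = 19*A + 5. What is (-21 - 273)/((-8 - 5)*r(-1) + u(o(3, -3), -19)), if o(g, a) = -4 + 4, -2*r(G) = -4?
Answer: 14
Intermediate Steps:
r(G) = 2 (r(G) = -½*(-4) = 2)
o(g, a) = 0
u(A, q) = 5 + 19*A
(-21 - 273)/((-8 - 5)*r(-1) + u(o(3, -3), -19)) = (-21 - 273)/((-8 - 5)*2 + (5 + 19*0)) = -294/(-13*2 + (5 + 0)) = -294/(-26 + 5) = -294/(-21) = -294*(-1/21) = 14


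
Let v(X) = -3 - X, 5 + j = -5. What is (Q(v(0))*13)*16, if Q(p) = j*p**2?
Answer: -18720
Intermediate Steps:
j = -10 (j = -5 - 5 = -10)
Q(p) = -10*p**2
(Q(v(0))*13)*16 = (-10*(-3 - 1*0)**2*13)*16 = (-10*(-3 + 0)**2*13)*16 = (-10*(-3)**2*13)*16 = (-10*9*13)*16 = -90*13*16 = -1170*16 = -18720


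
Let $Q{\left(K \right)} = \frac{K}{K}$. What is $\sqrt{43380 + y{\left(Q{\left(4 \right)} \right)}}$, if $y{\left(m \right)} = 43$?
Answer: $\sqrt{43423} \approx 208.38$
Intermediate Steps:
$Q{\left(K \right)} = 1$
$\sqrt{43380 + y{\left(Q{\left(4 \right)} \right)}} = \sqrt{43380 + 43} = \sqrt{43423}$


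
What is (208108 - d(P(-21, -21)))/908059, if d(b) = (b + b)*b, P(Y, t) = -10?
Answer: 207908/908059 ≈ 0.22896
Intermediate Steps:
d(b) = 2*b² (d(b) = (2*b)*b = 2*b²)
(208108 - d(P(-21, -21)))/908059 = (208108 - 2*(-10)²)/908059 = (208108 - 2*100)*(1/908059) = (208108 - 1*200)*(1/908059) = (208108 - 200)*(1/908059) = 207908*(1/908059) = 207908/908059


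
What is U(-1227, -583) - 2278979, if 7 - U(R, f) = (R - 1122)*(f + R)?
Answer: -6530662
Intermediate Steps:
U(R, f) = 7 - (-1122 + R)*(R + f) (U(R, f) = 7 - (R - 1122)*(f + R) = 7 - (-1122 + R)*(R + f))
U(-1227, -583) - 2278979 = (7 - 1*(-1227)² + 1122*(-1227) + 1122*(-583) - 1*(-1227)*(-583)) - 2278979 = (7 - 1*1505529 - 1376694 - 654126 - 715341) - 2278979 = (7 - 1505529 - 1376694 - 654126 - 715341) - 2278979 = -4251683 - 2278979 = -6530662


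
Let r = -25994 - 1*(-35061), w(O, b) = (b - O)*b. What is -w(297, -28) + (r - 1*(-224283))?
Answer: 224250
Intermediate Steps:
w(O, b) = b*(b - O)
r = 9067 (r = -25994 + 35061 = 9067)
-w(297, -28) + (r - 1*(-224283)) = -(-28)*(-28 - 1*297) + (9067 - 1*(-224283)) = -(-28)*(-28 - 297) + (9067 + 224283) = -(-28)*(-325) + 233350 = -1*9100 + 233350 = -9100 + 233350 = 224250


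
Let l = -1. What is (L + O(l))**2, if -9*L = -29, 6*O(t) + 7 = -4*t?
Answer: 2401/324 ≈ 7.4105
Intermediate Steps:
O(t) = -7/6 - 2*t/3 (O(t) = -7/6 + (-4*t)/6 = -7/6 - 2*t/3)
L = 29/9 (L = -1/9*(-29) = 29/9 ≈ 3.2222)
(L + O(l))**2 = (29/9 + (-7/6 - 2/3*(-1)))**2 = (29/9 + (-7/6 + 2/3))**2 = (29/9 - 1/2)**2 = (49/18)**2 = 2401/324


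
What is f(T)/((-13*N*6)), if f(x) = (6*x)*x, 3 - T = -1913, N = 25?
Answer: -3671056/325 ≈ -11296.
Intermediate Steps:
T = 1916 (T = 3 - 1*(-1913) = 3 + 1913 = 1916)
f(x) = 6*x²
f(T)/((-13*N*6)) = (6*1916²)/((-13*25*6)) = (6*3671056)/((-325*6)) = 22026336/(-1950) = 22026336*(-1/1950) = -3671056/325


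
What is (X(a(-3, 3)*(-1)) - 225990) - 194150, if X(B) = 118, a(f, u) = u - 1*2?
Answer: -420022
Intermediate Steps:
a(f, u) = -2 + u (a(f, u) = u - 2 = -2 + u)
(X(a(-3, 3)*(-1)) - 225990) - 194150 = (118 - 225990) - 194150 = -225872 - 194150 = -420022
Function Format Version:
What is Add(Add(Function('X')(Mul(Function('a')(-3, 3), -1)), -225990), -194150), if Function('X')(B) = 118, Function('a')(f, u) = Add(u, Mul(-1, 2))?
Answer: -420022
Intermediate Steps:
Function('a')(f, u) = Add(-2, u) (Function('a')(f, u) = Add(u, -2) = Add(-2, u))
Add(Add(Function('X')(Mul(Function('a')(-3, 3), -1)), -225990), -194150) = Add(Add(118, -225990), -194150) = Add(-225872, -194150) = -420022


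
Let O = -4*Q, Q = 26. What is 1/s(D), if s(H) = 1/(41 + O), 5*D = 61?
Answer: -63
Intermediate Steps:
D = 61/5 (D = (⅕)*61 = 61/5 ≈ 12.200)
O = -104 (O = -4*26 = -104)
s(H) = -1/63 (s(H) = 1/(41 - 104) = 1/(-63) = -1/63)
1/s(D) = 1/(-1/63) = -63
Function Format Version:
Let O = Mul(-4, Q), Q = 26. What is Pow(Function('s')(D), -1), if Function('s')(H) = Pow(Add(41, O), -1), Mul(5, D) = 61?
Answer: -63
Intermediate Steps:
D = Rational(61, 5) (D = Mul(Rational(1, 5), 61) = Rational(61, 5) ≈ 12.200)
O = -104 (O = Mul(-4, 26) = -104)
Function('s')(H) = Rational(-1, 63) (Function('s')(H) = Pow(Add(41, -104), -1) = Pow(-63, -1) = Rational(-1, 63))
Pow(Function('s')(D), -1) = Pow(Rational(-1, 63), -1) = -63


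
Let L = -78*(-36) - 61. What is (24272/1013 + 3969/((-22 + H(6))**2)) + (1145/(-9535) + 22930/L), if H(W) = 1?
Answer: 218567971592/5306629877 ≈ 41.188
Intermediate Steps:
L = 2747 (L = 2808 - 61 = 2747)
(24272/1013 + 3969/((-22 + H(6))**2)) + (1145/(-9535) + 22930/L) = (24272/1013 + 3969/((-22 + 1)**2)) + (1145/(-9535) + 22930/2747) = (24272*(1/1013) + 3969/((-21)**2)) + (1145*(-1/9535) + 22930*(1/2747)) = (24272/1013 + 3969/441) + (-229/1907 + 22930/2747) = (24272/1013 + 3969*(1/441)) + 43098447/5238529 = (24272/1013 + 9) + 43098447/5238529 = 33389/1013 + 43098447/5238529 = 218567971592/5306629877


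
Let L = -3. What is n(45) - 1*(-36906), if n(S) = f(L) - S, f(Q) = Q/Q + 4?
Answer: 36866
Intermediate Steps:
f(Q) = 5 (f(Q) = 1 + 4 = 5)
n(S) = 5 - S
n(45) - 1*(-36906) = (5 - 1*45) - 1*(-36906) = (5 - 45) + 36906 = -40 + 36906 = 36866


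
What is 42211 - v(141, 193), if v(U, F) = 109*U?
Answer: 26842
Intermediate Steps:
42211 - v(141, 193) = 42211 - 109*141 = 42211 - 1*15369 = 42211 - 15369 = 26842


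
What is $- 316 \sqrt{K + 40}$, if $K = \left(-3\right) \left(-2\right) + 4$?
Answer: $- 1580 \sqrt{2} \approx -2234.5$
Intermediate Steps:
$K = 10$ ($K = 6 + 4 = 10$)
$- 316 \sqrt{K + 40} = - 316 \sqrt{10 + 40} = - 316 \sqrt{50} = - 316 \cdot 5 \sqrt{2} = - 1580 \sqrt{2}$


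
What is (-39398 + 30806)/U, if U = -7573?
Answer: 8592/7573 ≈ 1.1346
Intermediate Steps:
(-39398 + 30806)/U = (-39398 + 30806)/(-7573) = -8592*(-1/7573) = 8592/7573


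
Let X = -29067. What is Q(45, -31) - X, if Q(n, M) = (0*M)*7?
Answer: 29067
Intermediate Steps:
Q(n, M) = 0 (Q(n, M) = 0*7 = 0)
Q(45, -31) - X = 0 - 1*(-29067) = 0 + 29067 = 29067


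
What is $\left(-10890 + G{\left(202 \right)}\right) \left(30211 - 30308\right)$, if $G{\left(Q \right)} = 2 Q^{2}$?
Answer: $-6859646$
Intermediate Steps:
$\left(-10890 + G{\left(202 \right)}\right) \left(30211 - 30308\right) = \left(-10890 + 2 \cdot 202^{2}\right) \left(30211 - 30308\right) = \left(-10890 + 2 \cdot 40804\right) \left(-97\right) = \left(-10890 + 81608\right) \left(-97\right) = 70718 \left(-97\right) = -6859646$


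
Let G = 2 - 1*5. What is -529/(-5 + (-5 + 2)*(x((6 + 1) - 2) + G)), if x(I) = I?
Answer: 529/11 ≈ 48.091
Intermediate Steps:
G = -3 (G = 2 - 5 = -3)
-529/(-5 + (-5 + 2)*(x((6 + 1) - 2) + G)) = -529/(-5 + (-5 + 2)*(((6 + 1) - 2) - 3)) = -529/(-5 - 3*((7 - 2) - 3)) = -529/(-5 - 3*(5 - 3)) = -529/(-5 - 3*2) = -529/(-5 - 6) = -529/(-11) = -1/11*(-529) = 529/11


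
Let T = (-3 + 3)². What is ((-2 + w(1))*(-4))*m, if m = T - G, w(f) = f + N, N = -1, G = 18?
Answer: -144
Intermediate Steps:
T = 0 (T = 0² = 0)
w(f) = -1 + f (w(f) = f - 1 = -1 + f)
m = -18 (m = 0 - 1*18 = 0 - 18 = -18)
((-2 + w(1))*(-4))*m = ((-2 + (-1 + 1))*(-4))*(-18) = ((-2 + 0)*(-4))*(-18) = -2*(-4)*(-18) = 8*(-18) = -144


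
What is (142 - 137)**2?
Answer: 25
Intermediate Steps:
(142 - 137)**2 = 5**2 = 25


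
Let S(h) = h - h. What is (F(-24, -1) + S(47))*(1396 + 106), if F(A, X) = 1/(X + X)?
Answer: -751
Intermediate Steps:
S(h) = 0
F(A, X) = 1/(2*X)
(F(-24, -1) + S(47))*(1396 + 106) = ((½)/(-1) + 0)*(1396 + 106) = ((½)*(-1) + 0)*1502 = (-½ + 0)*1502 = -½*1502 = -751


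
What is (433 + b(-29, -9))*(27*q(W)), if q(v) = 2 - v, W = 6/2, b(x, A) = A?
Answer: -11448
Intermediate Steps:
W = 3 (W = 6*(1/2) = 3)
(433 + b(-29, -9))*(27*q(W)) = (433 - 9)*(27*(2 - 1*3)) = 424*(27*(2 - 3)) = 424*(27*(-1)) = 424*(-27) = -11448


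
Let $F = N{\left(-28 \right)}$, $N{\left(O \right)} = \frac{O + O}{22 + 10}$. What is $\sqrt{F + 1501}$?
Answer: $\frac{\sqrt{5997}}{2} \approx 38.72$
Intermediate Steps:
$N{\left(O \right)} = \frac{O}{16}$ ($N{\left(O \right)} = \frac{2 O}{32} = 2 O \frac{1}{32} = \frac{O}{16}$)
$F = - \frac{7}{4}$ ($F = \frac{1}{16} \left(-28\right) = - \frac{7}{4} \approx -1.75$)
$\sqrt{F + 1501} = \sqrt{- \frac{7}{4} + 1501} = \sqrt{\frac{5997}{4}} = \frac{\sqrt{5997}}{2}$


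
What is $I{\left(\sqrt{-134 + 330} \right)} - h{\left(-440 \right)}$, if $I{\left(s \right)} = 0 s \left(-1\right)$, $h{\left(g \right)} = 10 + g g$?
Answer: $-193610$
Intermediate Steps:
$h{\left(g \right)} = 10 + g^{2}$
$I{\left(s \right)} = 0$ ($I{\left(s \right)} = 0 \left(-1\right) = 0$)
$I{\left(\sqrt{-134 + 330} \right)} - h{\left(-440 \right)} = 0 - \left(10 + \left(-440\right)^{2}\right) = 0 - \left(10 + 193600\right) = 0 - 193610 = -193610$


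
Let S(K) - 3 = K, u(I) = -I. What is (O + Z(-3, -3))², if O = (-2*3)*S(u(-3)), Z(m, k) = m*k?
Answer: 729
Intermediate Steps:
Z(m, k) = k*m
S(K) = 3 + K
O = -36 (O = (-2*3)*(3 - 1*(-3)) = -6*(3 + 3) = -6*6 = -36)
(O + Z(-3, -3))² = (-36 - 3*(-3))² = (-36 + 9)² = (-27)² = 729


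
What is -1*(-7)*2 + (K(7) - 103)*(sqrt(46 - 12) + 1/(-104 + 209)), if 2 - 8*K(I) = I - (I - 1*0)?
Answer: 1823/140 - 411*sqrt(34)/4 ≈ -586.11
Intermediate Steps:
K(I) = 1/4 (K(I) = 1/4 - (I - (I - 1*0))/8 = 1/4 - (I - (I + 0))/8 = 1/4 - (I - I)/8 = 1/4 - 1/8*0 = 1/4 + 0 = 1/4)
-1*(-7)*2 + (K(7) - 103)*(sqrt(46 - 12) + 1/(-104 + 209)) = -1*(-7)*2 + (1/4 - 103)*(sqrt(46 - 12) + 1/(-104 + 209)) = 7*2 - 411*(sqrt(34) + 1/105)/4 = 14 - 411*(sqrt(34) + 1/105)/4 = 14 - 411*(1/105 + sqrt(34))/4 = 14 + (-137/140 - 411*sqrt(34)/4) = 1823/140 - 411*sqrt(34)/4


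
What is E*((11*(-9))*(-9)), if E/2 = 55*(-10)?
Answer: -980100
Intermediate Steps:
E = -1100 (E = 2*(55*(-10)) = 2*(-550) = -1100)
E*((11*(-9))*(-9)) = -1100*11*(-9)*(-9) = -(-108900)*(-9) = -1100*891 = -980100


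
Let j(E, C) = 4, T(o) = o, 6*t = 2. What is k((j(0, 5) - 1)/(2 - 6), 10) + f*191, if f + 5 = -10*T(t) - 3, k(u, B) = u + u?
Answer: -12997/6 ≈ -2166.2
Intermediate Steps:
t = 1/3 (t = (1/6)*2 = 1/3 ≈ 0.33333)
k(u, B) = 2*u
f = -34/3 (f = -5 + (-10*1/3 - 3) = -5 + (-10/3 - 3) = -5 - 19/3 = -34/3 ≈ -11.333)
k((j(0, 5) - 1)/(2 - 6), 10) + f*191 = 2*((4 - 1)/(2 - 6)) - 34/3*191 = 2*(3/(-4)) - 6494/3 = 2*(3*(-1/4)) - 6494/3 = 2*(-3/4) - 6494/3 = -3/2 - 6494/3 = -12997/6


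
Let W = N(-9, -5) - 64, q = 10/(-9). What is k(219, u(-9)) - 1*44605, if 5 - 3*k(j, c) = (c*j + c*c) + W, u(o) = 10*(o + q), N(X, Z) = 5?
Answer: -9868321/243 ≈ -40610.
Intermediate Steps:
q = -10/9 (q = 10*(-⅑) = -10/9 ≈ -1.1111)
W = -59 (W = 5 - 64 = -59)
u(o) = -100/9 + 10*o (u(o) = 10*(o - 10/9) = 10*(-10/9 + o) = -100/9 + 10*o)
k(j, c) = 64/3 - c²/3 - c*j/3 (k(j, c) = 5/3 - ((c*j + c*c) - 59)/3 = 5/3 - ((c*j + c²) - 59)/3 = 5/3 - ((c² + c*j) - 59)/3 = 5/3 - (-59 + c² + c*j)/3 = 5/3 + (59/3 - c²/3 - c*j/3) = 64/3 - c²/3 - c*j/3)
k(219, u(-9)) - 1*44605 = (64/3 - (-100/9 + 10*(-9))²/3 - ⅓*(-100/9 + 10*(-9))*219) - 1*44605 = (64/3 - (-100/9 - 90)²/3 - ⅓*(-100/9 - 90)*219) - 44605 = (64/3 - (-910/9)²/3 - ⅓*(-910/9)*219) - 44605 = (64/3 - ⅓*828100/81 + 66430/9) - 44605 = (64/3 - 828100/243 + 66430/9) - 44605 = 970694/243 - 44605 = -9868321/243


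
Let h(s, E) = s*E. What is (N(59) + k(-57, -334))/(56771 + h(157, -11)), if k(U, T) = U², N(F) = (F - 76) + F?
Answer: 1097/18348 ≈ 0.059789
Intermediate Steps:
N(F) = -76 + 2*F (N(F) = (-76 + F) + F = -76 + 2*F)
h(s, E) = E*s
(N(59) + k(-57, -334))/(56771 + h(157, -11)) = ((-76 + 2*59) + (-57)²)/(56771 - 11*157) = ((-76 + 118) + 3249)/(56771 - 1727) = (42 + 3249)/55044 = 3291*(1/55044) = 1097/18348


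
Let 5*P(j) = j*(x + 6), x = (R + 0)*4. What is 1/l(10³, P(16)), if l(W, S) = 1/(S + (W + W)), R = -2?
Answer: 9968/5 ≈ 1993.6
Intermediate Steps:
x = -8 (x = (-2 + 0)*4 = -2*4 = -8)
P(j) = -2*j/5 (P(j) = (j*(-8 + 6))/5 = (j*(-2))/5 = (-2*j)/5 = -2*j/5)
l(W, S) = 1/(S + 2*W)
1/l(10³, P(16)) = 1/(1/(-⅖*16 + 2*10³)) = 1/(1/(-32/5 + 2*1000)) = 1/(1/(-32/5 + 2000)) = 1/(1/(9968/5)) = 1/(5/9968) = 9968/5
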